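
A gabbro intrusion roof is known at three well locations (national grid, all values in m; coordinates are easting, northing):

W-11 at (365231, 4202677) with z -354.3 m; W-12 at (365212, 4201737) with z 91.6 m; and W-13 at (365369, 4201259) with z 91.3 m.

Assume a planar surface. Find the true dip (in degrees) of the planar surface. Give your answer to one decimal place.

Two edge vectors: W-11→W-12 = (-19, -940, 445.9), W-11→W-13 = (138, -1418, 445.6).
Normal n = (W-11→W-12) × (W-11→W-13) = (213422.2, 70000.6, 156662).
So ∂z/∂easting = −n_x/n_z = −1.36231 and ∂z/∂northing = −n_y/n_z = −0.44683.
Gradient magnitude |∇z| = √(a² + b²) = √(1.85589 + 0.19965) = 1.43372.
True dip = arctan(1.43372) = 55.1°, dipping toward ENE (azimuth ≈ 072°).

55.1°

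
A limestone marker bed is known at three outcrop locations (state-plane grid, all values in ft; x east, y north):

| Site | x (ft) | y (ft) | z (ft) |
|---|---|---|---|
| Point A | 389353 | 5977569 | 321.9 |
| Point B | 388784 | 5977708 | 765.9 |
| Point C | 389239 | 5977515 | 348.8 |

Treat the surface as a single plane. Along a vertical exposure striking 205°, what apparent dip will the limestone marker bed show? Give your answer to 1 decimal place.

Two edge vectors: Point A→Point B = (-569, 139, 444), Point A→Point C = (-114, -54, 26.9).
Normal n = (Point A→Point B) × (Point A→Point C) = (27715.1, -35309.9, 46572).
So ∂z/∂x = −n_x/n_z = −0.59510 and ∂z/∂y = −n_y/n_z = 0.75818.
Unit vector along 205° is (sin 205°, cos 205°) = (-0.4226, -0.9063).
Slope in that direction = a·(-0.4226) + b·(-0.9063) = −0.43564.
Apparent dip = arctan|0.43564| = 23.5° (true dip is 43.9°, so apparent ≤ true as expected).

23.5°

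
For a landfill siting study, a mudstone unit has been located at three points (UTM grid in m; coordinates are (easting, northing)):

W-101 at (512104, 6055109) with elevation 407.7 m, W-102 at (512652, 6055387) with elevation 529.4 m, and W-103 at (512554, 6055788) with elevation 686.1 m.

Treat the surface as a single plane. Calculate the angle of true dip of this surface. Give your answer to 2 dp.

21.63°

Two edge vectors: W-101→W-102 = (548, 278, 121.7), W-101→W-103 = (450, 679, 278.4).
Normal n = (W-101→W-102) × (W-101→W-103) = (-5239.1, -97798.2, 246992).
So ∂z/∂E = −n_x/n_z = 0.02121 and ∂z/∂N = −n_y/n_z = 0.39596.
Gradient magnitude |∇z| = √(a² + b²) = √(0.00045 + 0.15678) = 0.39652.
True dip = arctan(0.39652) = 21.63°, dipping toward S (azimuth ≈ 183°).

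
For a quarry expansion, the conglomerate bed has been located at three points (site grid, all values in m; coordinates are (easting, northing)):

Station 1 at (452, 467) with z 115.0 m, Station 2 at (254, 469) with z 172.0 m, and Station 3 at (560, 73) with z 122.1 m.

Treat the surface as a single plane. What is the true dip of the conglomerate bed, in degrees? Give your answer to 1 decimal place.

16.9°

Let the plane be z = a·E + b·N + c.
Station 2−Station 1: −198a + 2b = 57;  Station 3−Station 1: 108a − 394b = 7.1.
Solving gives a = −0.28886, b = −0.09720.
Gradient magnitude |∇z| = √(a² + b²) = √(0.08344 + 0.00945) = 0.30478.
True dip = arctan(0.30478) = 16.9°, dipping toward ENE (azimuth ≈ 071°).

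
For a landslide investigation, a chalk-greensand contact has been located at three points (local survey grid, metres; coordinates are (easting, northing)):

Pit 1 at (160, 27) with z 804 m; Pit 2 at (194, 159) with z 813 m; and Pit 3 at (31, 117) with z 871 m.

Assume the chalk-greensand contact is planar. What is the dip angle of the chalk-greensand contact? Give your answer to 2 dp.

23.51°

Let the plane be z = a·E + b·N + c.
Pit 2−Pit 1: 34a + 132b = 9;  Pit 3−Pit 1: −129a + 90b = 67.
Solving gives a = −0.39994, b = 0.17120.
Gradient magnitude |∇z| = √(a² + b²) = √(0.15995 + 0.02931) = 0.43504.
True dip = arctan(0.43504) = 23.51°, dipping toward ESE (azimuth ≈ 113°).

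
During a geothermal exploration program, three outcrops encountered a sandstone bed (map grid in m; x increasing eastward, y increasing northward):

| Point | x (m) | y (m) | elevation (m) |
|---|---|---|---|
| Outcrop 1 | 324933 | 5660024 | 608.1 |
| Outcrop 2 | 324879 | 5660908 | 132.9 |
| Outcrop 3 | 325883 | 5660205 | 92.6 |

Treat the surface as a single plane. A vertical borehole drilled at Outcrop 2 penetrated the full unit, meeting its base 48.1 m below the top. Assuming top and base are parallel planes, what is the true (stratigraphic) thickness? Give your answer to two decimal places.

Two edge vectors: Outcrop 1→Outcrop 2 = (-54, 884, -475.2), Outcrop 1→Outcrop 3 = (950, 181, -515.5).
Normal n = (Outcrop 1→Outcrop 2) × (Outcrop 1→Outcrop 3) = (-369690.8, -479277, -849574).
So ∂z/∂x = −n_x/n_z = −0.43515 and ∂z/∂y = −n_y/n_z = −0.56414.
|∇z| = √(a²+b²) = 0.71246, so dip δ = arctan(0.71246) = 35.47°.
True thickness = vertical thickness × cos δ = 48.1 × cos 35.47° = 39.17 m.

39.17 m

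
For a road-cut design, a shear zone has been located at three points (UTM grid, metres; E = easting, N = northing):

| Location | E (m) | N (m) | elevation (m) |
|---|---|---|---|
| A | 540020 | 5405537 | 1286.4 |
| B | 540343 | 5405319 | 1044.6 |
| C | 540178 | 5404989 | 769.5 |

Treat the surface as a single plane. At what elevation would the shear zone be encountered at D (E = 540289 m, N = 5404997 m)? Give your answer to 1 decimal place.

761.3 m

Two edge vectors: A→B = (323, -218, -241.8), A→C = (158, -548, -516.9).
Normal n = (A→B) × (A→C) = (-19822.2, 128754.3, -142560).
So ∂z/∂E = −n_x/n_z = −0.139044613 and ∂z/∂N = −n_y/n_z = 0.903158670.
Intercept c from A: 1286.4 + 75086.87 − 4882057.61 = −4805684.34.
At (540289, 5404997): z = −75124.3 + 4881569.9 − 4805684.34 = 761.3 m.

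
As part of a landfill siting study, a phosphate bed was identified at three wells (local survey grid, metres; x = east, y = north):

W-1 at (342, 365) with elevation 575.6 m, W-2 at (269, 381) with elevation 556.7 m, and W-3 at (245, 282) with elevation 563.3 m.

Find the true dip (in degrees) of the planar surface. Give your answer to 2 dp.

Let the plane be z = a·x + b·y + c.
W-2−W-1: −73a + 16b = −18.9;  W-3−W-1: −97a − 83b = −12.3.
Solving gives a = 0.23197, b = −0.12290.
Gradient magnitude |∇z| = √(a² + b²) = √(0.05381 + 0.01510) = 0.26251.
True dip = arctan(0.26251) = 14.71°, dipping toward WNW (azimuth ≈ 298°).

14.71°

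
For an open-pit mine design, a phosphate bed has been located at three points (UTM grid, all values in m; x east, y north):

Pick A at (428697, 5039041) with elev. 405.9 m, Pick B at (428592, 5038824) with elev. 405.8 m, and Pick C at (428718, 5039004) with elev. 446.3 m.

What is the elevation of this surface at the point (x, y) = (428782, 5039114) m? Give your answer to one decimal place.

Let the plane be z = a·x + b·y + c.
Pick B−Pick A: −105a − 217b = −0.1;  Pick C−Pick A: 21a − 37b = 40.4.
Solving gives a = 1.038912580, b = −0.502238806.
Then c = 405.9 − a·428697 − b·5039041 = 2085829.13.
At (428782, 5039114): z = 445467.0 − 2530838.6 + 2085829.13 = 457.5 m.

457.5 m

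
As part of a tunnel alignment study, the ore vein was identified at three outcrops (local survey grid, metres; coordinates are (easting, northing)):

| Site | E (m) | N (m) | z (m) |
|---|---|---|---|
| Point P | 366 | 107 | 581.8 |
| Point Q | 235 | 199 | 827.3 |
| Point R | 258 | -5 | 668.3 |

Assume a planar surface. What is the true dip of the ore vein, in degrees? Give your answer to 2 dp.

Two edge vectors: Point P→Point Q = (-131, 92, 245.5), Point P→Point R = (-108, -112, 86.5).
Normal n = (Point P→Point Q) × (Point P→Point R) = (35454, -15182.5, 24608).
So ∂z/∂E = −n_x/n_z = −1.44075 and ∂z/∂N = −n_y/n_z = 0.61697.
Gradient magnitude |∇z| = √(a² + b²) = √(2.07576 + 0.38066) = 1.56730.
True dip = arctan(1.56730) = 57.46°, dipping toward ESE (azimuth ≈ 113°).

57.46°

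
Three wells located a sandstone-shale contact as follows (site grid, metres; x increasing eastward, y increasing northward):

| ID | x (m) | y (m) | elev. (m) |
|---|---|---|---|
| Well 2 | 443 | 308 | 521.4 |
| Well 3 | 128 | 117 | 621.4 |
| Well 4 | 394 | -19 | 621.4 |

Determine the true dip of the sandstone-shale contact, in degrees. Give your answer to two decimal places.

17.69°

Let the plane be z = a·x + b·y + c.
Well 3−Well 2: −315a − 191b = 100;  Well 4−Well 2: −49a − 327b = 100.
Solving gives a = −0.14523, b = −0.28405.
Gradient magnitude |∇z| = √(a² + b²) = √(0.02109 + 0.08068) = 0.31902.
True dip = arctan(0.31902) = 17.69°, dipping toward NNE (azimuth ≈ 027°).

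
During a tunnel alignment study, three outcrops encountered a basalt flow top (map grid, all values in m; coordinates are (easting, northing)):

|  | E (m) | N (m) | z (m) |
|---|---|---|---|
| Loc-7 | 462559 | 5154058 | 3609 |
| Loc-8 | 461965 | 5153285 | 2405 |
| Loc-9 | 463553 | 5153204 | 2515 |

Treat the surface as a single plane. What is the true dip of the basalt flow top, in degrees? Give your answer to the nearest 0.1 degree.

55.5°

Let the plane be z = a·E + b·N + c.
Loc-8−Loc-7: −594a − 773b = −1204;  Loc-9−Loc-7: 994a − 854b = −1094.
Solving gives a = 0.14311, b = 1.44760.
Gradient magnitude |∇z| = √(a² + b²) = √(0.02048 + 2.09554) = 1.45466.
True dip = arctan(1.45466) = 55.5°, dipping toward S (azimuth ≈ 186°).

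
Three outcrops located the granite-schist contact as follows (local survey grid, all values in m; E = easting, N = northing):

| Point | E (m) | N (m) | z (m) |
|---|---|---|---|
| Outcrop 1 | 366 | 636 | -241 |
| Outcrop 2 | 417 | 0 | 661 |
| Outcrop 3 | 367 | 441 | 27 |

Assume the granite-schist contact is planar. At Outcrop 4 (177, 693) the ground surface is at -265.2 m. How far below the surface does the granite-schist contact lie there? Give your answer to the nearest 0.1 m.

Let the plane be z = a·E + b·N + c.
Outcrop 2−Outcrop 1: 51a − 636b = 902;  Outcrop 3−Outcrop 1: 1a − 195b = 268.
Solving gives a = 0.58460, b = −1.37136.
Then c = -241 − a·366 − b·636 = 417.22.
At (177, 693): z_contact = 103.47 − 950.35 + 417.22 = -429.66 m.
Depth below ground = -265.2 − (-429.66) = 164.5 m.

164.5 m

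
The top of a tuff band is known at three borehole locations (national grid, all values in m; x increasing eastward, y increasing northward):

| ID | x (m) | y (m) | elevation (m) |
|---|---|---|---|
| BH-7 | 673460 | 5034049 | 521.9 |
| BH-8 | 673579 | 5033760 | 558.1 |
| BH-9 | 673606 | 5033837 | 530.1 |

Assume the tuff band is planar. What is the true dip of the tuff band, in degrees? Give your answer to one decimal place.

Let the plane be z = a·x + b·y + c.
BH-8−BH-7: 119a − 289b = 36.2;  BH-9−BH-7: 146a − 212b = 8.2.
Solving gives a = −0.31266, b = −0.25400.
Gradient magnitude |∇z| = √(a² + b²) = √(0.09776 + 0.06452) = 0.40283.
True dip = arctan(0.40283) = 21.9°, dipping toward NE (azimuth ≈ 051°).

21.9°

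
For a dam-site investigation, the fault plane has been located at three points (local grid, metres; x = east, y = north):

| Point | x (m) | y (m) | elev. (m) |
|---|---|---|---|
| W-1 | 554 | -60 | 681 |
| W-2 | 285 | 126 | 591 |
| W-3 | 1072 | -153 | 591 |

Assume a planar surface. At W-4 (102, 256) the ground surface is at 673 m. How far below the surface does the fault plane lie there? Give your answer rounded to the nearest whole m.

Let the plane be z = a·x + b·y + c.
W-2−W-1: −269a + 186b = −90;  W-3−W-1: 518a − 93b = −90.
Solving gives a = −0.35202, b = −0.99298.
Then c = 681 − a·554 − b·-60 = 816.44.
At (102, 256): z_contact = −35.9 − 254.2 + 816.44 = 526.3 m.
Depth below ground = 673 − 526.3 = 147 m.

147 m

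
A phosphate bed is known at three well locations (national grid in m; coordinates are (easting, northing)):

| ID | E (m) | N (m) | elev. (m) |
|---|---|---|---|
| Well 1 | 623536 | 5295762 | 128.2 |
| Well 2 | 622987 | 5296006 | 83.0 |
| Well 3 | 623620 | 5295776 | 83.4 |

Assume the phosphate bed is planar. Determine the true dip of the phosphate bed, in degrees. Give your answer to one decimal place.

Two edge vectors: Well 1→Well 2 = (-549, 244, -45.2), Well 1→Well 3 = (84, 14, -44.8).
Normal n = (Well 1→Well 2) × (Well 1→Well 3) = (-10298.4, -28392, -28182).
So ∂z/∂E = −n_x/n_z = −0.36542 and ∂z/∂N = −n_y/n_z = −1.00745.
Gradient magnitude |∇z| = √(a² + b²) = √(0.13354 + 1.01496) = 1.07168.
True dip = arctan(1.07168) = 47.0°, dipping toward NNE (azimuth ≈ 020°).

47.0°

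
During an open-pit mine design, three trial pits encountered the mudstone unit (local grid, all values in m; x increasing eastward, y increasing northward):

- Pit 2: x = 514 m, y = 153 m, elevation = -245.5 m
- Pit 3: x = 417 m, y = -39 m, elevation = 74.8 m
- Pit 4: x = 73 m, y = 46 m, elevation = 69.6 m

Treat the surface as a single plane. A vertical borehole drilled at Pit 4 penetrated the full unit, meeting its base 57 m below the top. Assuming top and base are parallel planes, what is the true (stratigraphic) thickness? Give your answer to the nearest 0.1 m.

Let the plane be z = a·x + b·y + c.
Pit 3−Pit 2: −97a − 192b = 320.3;  Pit 4−Pit 2: −441a − 107b = 315.1.
Solving gives a = −0.35302, b = −1.48988.
|∇z| = √(a²+b²) = 1.53113, so dip δ = arctan(1.53113) = 56.85°.
True thickness = vertical thickness × cos δ = 57 × cos 56.85° = 31.2 m.

31.2 m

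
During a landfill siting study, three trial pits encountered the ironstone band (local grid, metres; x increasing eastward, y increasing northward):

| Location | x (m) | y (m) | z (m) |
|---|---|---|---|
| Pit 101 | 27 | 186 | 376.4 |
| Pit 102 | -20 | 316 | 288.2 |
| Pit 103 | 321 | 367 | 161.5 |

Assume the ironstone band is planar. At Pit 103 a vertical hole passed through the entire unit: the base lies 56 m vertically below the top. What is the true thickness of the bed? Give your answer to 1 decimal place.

Let the plane be z = a·x + b·y + c.
Pit 102−Pit 101: −47a + 130b = −88.2;  Pit 103−Pit 101: 294a + 181b = −214.9.
Solving gives a = −0.25623, b = −0.77110.
|∇z| = √(a²+b²) = 0.81255, so dip δ = arctan(0.81255) = 39.10°.
True thickness = vertical thickness × cos δ = 56 × cos 39.10° = 43.5 m.

43.5 m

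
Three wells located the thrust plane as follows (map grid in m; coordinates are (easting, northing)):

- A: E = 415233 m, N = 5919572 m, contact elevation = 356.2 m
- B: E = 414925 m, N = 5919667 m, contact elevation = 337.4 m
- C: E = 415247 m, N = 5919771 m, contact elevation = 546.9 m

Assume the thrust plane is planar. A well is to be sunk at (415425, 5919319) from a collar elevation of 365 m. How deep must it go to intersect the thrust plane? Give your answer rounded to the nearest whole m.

178 m

Two edge vectors: A→B = (-308, 95, -18.8), A→C = (14, 199, 190.7).
Normal n = (A→B) × (A→C) = (21857.7, 58472.4, -62622).
So ∂z/∂E = −n_x/n_z = 0.34904187 and ∂z/∂N = −n_y/n_z = 0.93373575.
Intercept c from A: 356.2 − 144933.70 − 5527315.99 = −5671893.49.
At (415425, 5919319): z_contact = 145000.7 + 5527079.8 − 5671893.49 = 187.0 m.
Depth below ground = 365 − 187.0 = 178 m.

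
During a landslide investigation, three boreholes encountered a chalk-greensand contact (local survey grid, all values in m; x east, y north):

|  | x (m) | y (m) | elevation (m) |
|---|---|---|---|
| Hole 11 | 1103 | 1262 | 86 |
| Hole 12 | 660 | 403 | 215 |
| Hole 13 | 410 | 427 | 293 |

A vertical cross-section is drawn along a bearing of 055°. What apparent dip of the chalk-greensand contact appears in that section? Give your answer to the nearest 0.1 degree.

14.0°

Let the plane be z = a·x + b·y + c.
Hole 12−Hole 11: −443a − 859b = 129;  Hole 13−Hole 11: −693a − 835b = 207.
Solving gives a = −0.31102, b = 0.01022.
Unit vector along 055° is (sin 55°, cos 55°) = (0.8192, 0.5736).
Slope in that direction = a·(0.8192) + b·(0.5736) = −0.24891.
Apparent dip = arctan|0.24891| = 14.0° (true dip is 17.3°, so apparent ≤ true as expected).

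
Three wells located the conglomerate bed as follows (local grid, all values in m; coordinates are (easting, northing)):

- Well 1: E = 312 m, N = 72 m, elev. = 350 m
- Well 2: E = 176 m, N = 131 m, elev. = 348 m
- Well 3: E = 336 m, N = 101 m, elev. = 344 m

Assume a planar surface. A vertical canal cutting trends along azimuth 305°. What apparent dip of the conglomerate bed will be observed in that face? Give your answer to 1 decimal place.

Let the plane be z = a·E + b·N + c.
Well 2−Well 1: −136a + 59b = −2;  Well 3−Well 1: 24a + 29b = −6.
Solving gives a = −0.05522, b = −0.16119.
Unit vector along 305° is (sin 305°, cos 305°) = (-0.8192, 0.5736).
Slope in that direction = a·(-0.8192) + b·(0.5736) = −0.04722.
Apparent dip = arctan|0.04722| = 2.7° (true dip is 9.7°, so apparent ≤ true as expected).

2.7°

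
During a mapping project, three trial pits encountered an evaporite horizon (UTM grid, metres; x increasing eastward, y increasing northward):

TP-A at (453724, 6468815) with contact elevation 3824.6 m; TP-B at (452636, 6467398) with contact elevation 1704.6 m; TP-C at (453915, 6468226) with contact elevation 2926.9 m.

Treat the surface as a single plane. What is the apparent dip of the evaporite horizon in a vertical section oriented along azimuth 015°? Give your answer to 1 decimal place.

55.5°

Let the plane be z = a·x + b·y + c.
TP-B−TP-A: −1088a − 1417b = −2120;  TP-C−TP-A: 191a − 589b = −897.7.
Solving gives a = −0.02563, b = 1.51580.
Unit vector along 015° is (sin 15°, cos 15°) = (0.2588, 0.9659).
Slope in that direction = a·(0.2588) + b·(0.9659) = 1.45751.
Apparent dip = arctan|1.45751| = 55.5° (true dip is 56.6°, so apparent ≤ true as expected).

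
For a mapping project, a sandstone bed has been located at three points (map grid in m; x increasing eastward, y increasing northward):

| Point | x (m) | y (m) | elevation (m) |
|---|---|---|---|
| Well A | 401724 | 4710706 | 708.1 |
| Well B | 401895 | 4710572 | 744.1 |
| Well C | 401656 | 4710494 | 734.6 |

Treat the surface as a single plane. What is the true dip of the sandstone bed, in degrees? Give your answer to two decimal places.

Two edge vectors: Well A→Well B = (171, -134, 36), Well A→Well C = (-68, -212, 26.5).
Normal n = (Well A→Well B) × (Well A→Well C) = (4081, -6979.5, -45364).
So ∂z/∂x = −n_x/n_z = 0.08996 and ∂z/∂y = −n_y/n_z = −0.15386.
Gradient magnitude |∇z| = √(a² + b²) = √(0.00809 + 0.02367) = 0.17823.
True dip = arctan(0.17823) = 10.11°, dipping toward NNW (azimuth ≈ 330°).

10.11°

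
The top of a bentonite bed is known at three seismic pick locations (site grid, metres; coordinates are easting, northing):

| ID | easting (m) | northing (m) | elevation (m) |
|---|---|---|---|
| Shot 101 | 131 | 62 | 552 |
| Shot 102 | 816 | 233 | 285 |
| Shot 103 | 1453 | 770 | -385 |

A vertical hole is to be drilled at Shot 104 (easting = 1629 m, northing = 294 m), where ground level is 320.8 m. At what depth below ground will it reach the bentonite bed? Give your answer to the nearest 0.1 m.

194.3 m

Let the plane be z = a·easting + b·northing + c.
Shot 102−Shot 101: 685a + 171b = −267;  Shot 103−Shot 101: 1322a + 708b = −937.
Solving gives a = −0.111267, b = −1.115685.
Then c = 552 − a·131 − b·62 = 635.75.
At (1629, 294): z_contact = −181.25 − 328.01 + 635.75 = 126.48 m.
Depth below ground = 320.8 − 126.48 = 194.3 m.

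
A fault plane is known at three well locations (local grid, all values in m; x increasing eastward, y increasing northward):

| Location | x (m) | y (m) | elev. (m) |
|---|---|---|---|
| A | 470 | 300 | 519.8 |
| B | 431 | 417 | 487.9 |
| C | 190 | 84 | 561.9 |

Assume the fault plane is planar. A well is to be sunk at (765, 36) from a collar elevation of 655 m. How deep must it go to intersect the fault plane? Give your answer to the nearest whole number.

53 m

Let the plane be z = a·x + b·y + c.
B−A: −39a + 117b = −31.9;  C−A: −280a − 216b = 42.1.
Solving gives a = 0.04771, b = −0.25675.
Then c = 519.8 − a·470 − b·300 = 574.40.
At (765, 36): z_contact = 36.5 − 9.2 + 574.40 = 601.7 m.
Depth below ground = 655 − 601.7 = 53 m.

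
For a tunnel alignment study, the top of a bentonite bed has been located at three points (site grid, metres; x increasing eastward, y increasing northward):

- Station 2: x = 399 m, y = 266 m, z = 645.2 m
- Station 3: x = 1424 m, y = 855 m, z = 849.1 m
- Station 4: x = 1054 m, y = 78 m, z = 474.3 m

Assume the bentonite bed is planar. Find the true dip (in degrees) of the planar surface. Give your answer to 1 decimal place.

Let the plane be z = a·x + b·y + c.
Station 3−Station 2: 1025a + 589b = 203.9;  Station 4−Station 2: 655a − 188b = −170.9.
Solving gives a = −0.10774, b = 0.53367.
Gradient magnitude |∇z| = √(a² + b²) = √(0.01161 + 0.28481) = 0.54444.
True dip = arctan(0.54444) = 28.6°, dipping toward SSE (azimuth ≈ 169°).

28.6°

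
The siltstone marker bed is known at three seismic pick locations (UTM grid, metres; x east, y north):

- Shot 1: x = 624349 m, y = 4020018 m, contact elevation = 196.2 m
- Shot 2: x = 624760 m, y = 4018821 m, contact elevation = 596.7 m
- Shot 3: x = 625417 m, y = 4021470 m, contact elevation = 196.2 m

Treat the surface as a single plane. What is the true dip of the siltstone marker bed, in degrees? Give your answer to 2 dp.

Let the plane be z = a·x + b·y + c.
Shot 2−Shot 1: 411a − 1197b = 400.5;  Shot 3−Shot 1: 1068a + 1452b = 0.
Solving gives a = 0.31012, b = −0.22810.
Gradient magnitude |∇z| = √(a² + b²) = √(0.09617 + 0.05203) = 0.38497.
True dip = arctan(0.38497) = 21.06°, dipping toward NW (azimuth ≈ 306°).

21.06°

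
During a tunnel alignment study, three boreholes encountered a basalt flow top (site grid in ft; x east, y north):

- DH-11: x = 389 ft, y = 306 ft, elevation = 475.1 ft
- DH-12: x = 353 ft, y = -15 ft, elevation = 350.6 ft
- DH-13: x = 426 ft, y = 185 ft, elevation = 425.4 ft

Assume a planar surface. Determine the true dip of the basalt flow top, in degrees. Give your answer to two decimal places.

Two edge vectors: DH-11→DH-12 = (-36, -321, -124.5), DH-11→DH-13 = (37, -121, -49.7).
Normal n = (DH-11→DH-12) × (DH-11→DH-13) = (889.2, -6395.7, 16233).
So ∂z/∂x = −n_x/n_z = −0.05478 and ∂z/∂y = −n_y/n_z = 0.39399.
Gradient magnitude |∇z| = √(a² + b²) = √(0.00300 + 0.15523) = 0.39778.
True dip = arctan(0.39778) = 21.69°, dipping toward S (azimuth ≈ 172°).

21.69°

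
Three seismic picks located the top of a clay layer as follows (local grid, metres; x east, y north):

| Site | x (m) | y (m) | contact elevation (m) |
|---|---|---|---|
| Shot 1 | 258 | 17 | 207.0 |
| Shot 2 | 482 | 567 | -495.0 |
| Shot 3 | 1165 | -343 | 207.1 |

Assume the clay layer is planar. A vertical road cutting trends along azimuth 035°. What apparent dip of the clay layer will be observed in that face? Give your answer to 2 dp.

48.99°

Two edge vectors: Shot 1→Shot 2 = (224, 550, -702), Shot 1→Shot 3 = (907, -360, 0.1).
Normal n = (Shot 1→Shot 2) × (Shot 1→Shot 3) = (-252665, -636736.4, -579490).
So ∂z/∂x = −n_x/n_z = −0.43601 and ∂z/∂y = −n_y/n_z = −1.09879.
Unit vector along 035° is (sin 35°, cos 35°) = (0.5736, 0.8192).
Slope in that direction = a·(0.5736) + b·(0.8192) = −1.15016.
Apparent dip = arctan|1.15016| = 48.99° (true dip is 49.8°, so apparent ≤ true as expected).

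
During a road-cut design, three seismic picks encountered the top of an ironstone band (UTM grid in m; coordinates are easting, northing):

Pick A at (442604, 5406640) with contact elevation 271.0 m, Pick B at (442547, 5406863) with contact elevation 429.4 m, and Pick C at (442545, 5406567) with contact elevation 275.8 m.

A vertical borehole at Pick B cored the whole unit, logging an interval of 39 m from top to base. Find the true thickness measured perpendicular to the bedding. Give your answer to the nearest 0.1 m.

29.0 m

Let the plane be z = a·easting + b·northing + c.
Pick B−Pick A: −57a + 223b = 158.4;  Pick C−Pick A: −59a − 73b = 4.8.
Solving gives a = −0.72951, b = 0.52385.
|∇z| = √(a²+b²) = 0.89811, so dip δ = arctan(0.89811) = 41.93°.
True thickness = vertical thickness × cos δ = 39 × cos 41.93° = 29.0 m.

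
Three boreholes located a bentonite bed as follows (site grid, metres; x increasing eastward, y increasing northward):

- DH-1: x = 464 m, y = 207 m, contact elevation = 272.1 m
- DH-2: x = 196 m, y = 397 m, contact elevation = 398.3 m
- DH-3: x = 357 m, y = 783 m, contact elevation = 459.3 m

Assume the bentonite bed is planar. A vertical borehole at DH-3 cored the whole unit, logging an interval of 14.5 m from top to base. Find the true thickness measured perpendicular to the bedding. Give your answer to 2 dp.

Let the plane be z = a·x + b·y + c.
DH-2−DH-1: −268a + 190b = 126.2;  DH-3−DH-1: −107a + 576b = 187.2.
Solving gives a = −0.27696, b = 0.27355.
|∇z| = √(a²+b²) = 0.38928, so dip δ = arctan(0.38928) = 21.27°.
True thickness = vertical thickness × cos δ = 14.5 × cos 21.27° = 13.51 m.

13.51 m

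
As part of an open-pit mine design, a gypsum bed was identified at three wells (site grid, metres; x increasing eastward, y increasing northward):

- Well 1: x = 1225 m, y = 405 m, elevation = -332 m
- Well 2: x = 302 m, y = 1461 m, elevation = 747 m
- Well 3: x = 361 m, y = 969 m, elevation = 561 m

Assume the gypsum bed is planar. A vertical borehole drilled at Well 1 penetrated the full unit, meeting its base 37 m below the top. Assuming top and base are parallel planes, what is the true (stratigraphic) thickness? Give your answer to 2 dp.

Two edge vectors: Well 1→Well 2 = (-923, 1056, 1079), Well 1→Well 3 = (-864, 564, 893).
Normal n = (Well 1→Well 2) × (Well 1→Well 3) = (334452, -108017, 391812).
So ∂z/∂x = −n_x/n_z = −0.85360 and ∂z/∂y = −n_y/n_z = 0.27569.
|∇z| = √(a²+b²) = 0.89702, so dip δ = arctan(0.89702) = 41.89°.
True thickness = vertical thickness × cos δ = 37 × cos 41.89° = 27.54 m.

27.54 m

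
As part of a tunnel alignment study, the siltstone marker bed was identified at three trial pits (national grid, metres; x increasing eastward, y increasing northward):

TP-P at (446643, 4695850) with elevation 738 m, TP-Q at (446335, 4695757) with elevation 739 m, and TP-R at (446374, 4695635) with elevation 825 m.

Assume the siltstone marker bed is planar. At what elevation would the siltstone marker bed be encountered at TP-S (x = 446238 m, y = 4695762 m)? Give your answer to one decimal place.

717.2 m

Let the plane be z = a·x + b·y + c.
TP-Q−TP-P: −308a − 93b = 1;  TP-R−TP-P: −269a − 215b = 87.
Solving gives a = 0.191151130, b = −0.643812344.
Then c = 738 − a·446643 − b·4695850 = 2938607.88.
At (446238, 4695762): z = 85298.9 − 3023189.5 + 2938607.88 = 717.2 m.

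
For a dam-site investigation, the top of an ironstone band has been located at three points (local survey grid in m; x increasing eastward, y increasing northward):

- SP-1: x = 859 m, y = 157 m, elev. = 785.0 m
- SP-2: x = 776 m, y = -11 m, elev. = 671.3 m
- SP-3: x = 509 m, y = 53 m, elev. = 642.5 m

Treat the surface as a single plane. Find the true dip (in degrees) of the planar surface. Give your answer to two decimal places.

31.28°

Two edge vectors: SP-1→SP-2 = (-83, -168, -113.7), SP-1→SP-3 = (-350, -104, -142.5).
Normal n = (SP-1→SP-2) × (SP-1→SP-3) = (12115.2, 27967.5, -50168).
So ∂z/∂x = −n_x/n_z = 0.24149 and ∂z/∂y = −n_y/n_z = 0.55748.
Gradient magnitude |∇z| = √(a² + b²) = √(0.05832 + 0.31078) = 0.60754.
True dip = arctan(0.60754) = 31.28°, dipping toward SSW (azimuth ≈ 203°).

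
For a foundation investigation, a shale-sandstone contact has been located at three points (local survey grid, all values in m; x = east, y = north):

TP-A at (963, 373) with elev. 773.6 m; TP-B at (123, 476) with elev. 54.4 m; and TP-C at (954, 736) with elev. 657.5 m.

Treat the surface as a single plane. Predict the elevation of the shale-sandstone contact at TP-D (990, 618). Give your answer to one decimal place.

Two edge vectors: TP-A→TP-B = (-840, 103, -719.2), TP-A→TP-C = (-9, 363, -116.1).
Normal n = (TP-A→TP-B) × (TP-A→TP-C) = (249111.3, -91051.2, -303993).
So ∂z/∂x = −n_x/n_z = 0.81946 and ∂z/∂y = −n_y/n_z = −0.29952.
Intercept c from TP-A: 773.6 − 789.14 + 111.72 = 96.18.
At (990, 618): z = 811.3 − 185.1 + 96.18 = 722.3 m.

722.3 m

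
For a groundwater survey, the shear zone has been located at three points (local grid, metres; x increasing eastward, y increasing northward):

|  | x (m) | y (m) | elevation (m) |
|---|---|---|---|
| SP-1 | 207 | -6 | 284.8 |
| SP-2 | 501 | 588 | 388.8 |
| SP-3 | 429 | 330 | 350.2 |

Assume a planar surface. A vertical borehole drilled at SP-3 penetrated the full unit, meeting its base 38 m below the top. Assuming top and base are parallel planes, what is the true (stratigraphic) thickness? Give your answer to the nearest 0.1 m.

Two edge vectors: SP-1→SP-2 = (294, 594, 104), SP-1→SP-3 = (222, 336, 65.4).
Normal n = (SP-1→SP-2) × (SP-1→SP-3) = (3903.6, 3860.4, -33084).
So ∂z/∂x = −n_x/n_z = 0.11799 and ∂z/∂y = −n_y/n_z = 0.11668.
|∇z| = √(a²+b²) = 0.16594, so dip δ = arctan(0.16594) = 9.42°.
True thickness = vertical thickness × cos δ = 38 × cos 9.42° = 37.5 m.

37.5 m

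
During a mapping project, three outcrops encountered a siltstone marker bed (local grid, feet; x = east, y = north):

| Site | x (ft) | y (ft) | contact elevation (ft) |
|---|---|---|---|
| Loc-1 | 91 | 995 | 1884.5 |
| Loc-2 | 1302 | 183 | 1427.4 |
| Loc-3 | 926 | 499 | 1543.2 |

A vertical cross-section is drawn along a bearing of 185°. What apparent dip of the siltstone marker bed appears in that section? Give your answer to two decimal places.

24.90°

Two edge vectors: Loc-1→Loc-2 = (1211, -812, -457.1), Loc-1→Loc-3 = (835, -496, -341.3).
Normal n = (Loc-1→Loc-2) × (Loc-1→Loc-3) = (50414, 31635.8, 77364).
So ∂z/∂x = −n_x/n_z = −0.65165 and ∂z/∂y = −n_y/n_z = −0.40892.
Unit vector along 185° is (sin 185°, cos 185°) = (-0.0872, -0.9962).
Slope in that direction = a·(-0.0872) + b·(-0.9962) = 0.46416.
Apparent dip = arctan|0.46416| = 24.90° (true dip is 37.6°, so apparent ≤ true as expected).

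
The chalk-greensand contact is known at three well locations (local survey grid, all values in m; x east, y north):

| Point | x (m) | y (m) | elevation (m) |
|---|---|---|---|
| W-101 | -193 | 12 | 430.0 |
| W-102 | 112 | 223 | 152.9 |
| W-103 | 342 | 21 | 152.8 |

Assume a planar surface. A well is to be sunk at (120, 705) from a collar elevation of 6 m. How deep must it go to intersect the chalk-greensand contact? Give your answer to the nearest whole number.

Two edge vectors: W-101→W-102 = (305, 211, -277.1), W-101→W-103 = (535, 9, -277.2).
Normal n = (W-101→W-102) × (W-101→W-103) = (-55995.3, -63702.5, -110140).
So ∂z/∂x = −n_x/n_z = −0.50840 and ∂z/∂y = −n_y/n_z = −0.57838.
Intercept c from W-101: 430 − 98.12 + 6.94 = 338.82.
At (120, 705): z_contact = −61.0 − 407.8 + 338.82 = -129.9 m.
Depth below ground = 6 − (-129.9) = 136 m.

136 m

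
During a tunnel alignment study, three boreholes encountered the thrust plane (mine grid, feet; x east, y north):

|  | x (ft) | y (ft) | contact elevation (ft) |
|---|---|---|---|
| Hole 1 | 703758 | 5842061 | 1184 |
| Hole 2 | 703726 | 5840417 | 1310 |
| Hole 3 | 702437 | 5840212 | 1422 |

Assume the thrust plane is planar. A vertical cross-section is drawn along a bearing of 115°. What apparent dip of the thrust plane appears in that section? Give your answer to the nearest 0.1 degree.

2.1°

Two edge vectors: Hole 1→Hole 2 = (-32, -1644, 126), Hole 1→Hole 3 = (-1321, -1849, 238).
Normal n = (Hole 1→Hole 2) × (Hole 1→Hole 3) = (-158298, -158830, -2112556).
So ∂z/∂x = −n_x/n_z = −0.07493 and ∂z/∂y = −n_y/n_z = −0.07518.
Unit vector along 115° is (sin 115°, cos 115°) = (0.9063, -0.4226).
Slope in that direction = a·(0.9063) + b·(-0.4226) = −0.03614.
Apparent dip = arctan|0.03614| = 2.1° (true dip is 6.1°, so apparent ≤ true as expected).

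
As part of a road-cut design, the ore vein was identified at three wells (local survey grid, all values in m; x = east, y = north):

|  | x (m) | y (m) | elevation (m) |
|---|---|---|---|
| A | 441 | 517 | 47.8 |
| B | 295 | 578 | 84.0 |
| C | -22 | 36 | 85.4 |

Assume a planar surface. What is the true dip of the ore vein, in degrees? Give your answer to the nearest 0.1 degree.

13.0°

Let the plane be z = a·x + b·y + c.
B−A: −146a + 61b = 36.2;  C−A: −463a − 481b = 37.6.
Solving gives a = −0.20012, b = 0.11446.
Gradient magnitude |∇z| = √(a² + b²) = √(0.04005 + 0.01310) = 0.23054.
True dip = arctan(0.23054) = 13.0°, dipping toward ESE (azimuth ≈ 120°).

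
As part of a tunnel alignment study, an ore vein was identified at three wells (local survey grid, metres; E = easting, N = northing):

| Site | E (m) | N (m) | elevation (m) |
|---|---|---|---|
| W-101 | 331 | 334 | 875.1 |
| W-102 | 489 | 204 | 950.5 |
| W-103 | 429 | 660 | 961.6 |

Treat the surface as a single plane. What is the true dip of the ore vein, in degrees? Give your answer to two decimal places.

29.51°

Let the plane be z = a·E + b·N + c.
W-102−W-101: 158a − 130b = 75.4;  W-103−W-101: 98a + 326b = 86.5.
Solving gives a = 0.55761, b = 0.09771.
Gradient magnitude |∇z| = √(a² + b²) = √(0.31093 + 0.00955) = 0.56611.
True dip = arctan(0.56611) = 29.51°, dipping toward W (azimuth ≈ 260°).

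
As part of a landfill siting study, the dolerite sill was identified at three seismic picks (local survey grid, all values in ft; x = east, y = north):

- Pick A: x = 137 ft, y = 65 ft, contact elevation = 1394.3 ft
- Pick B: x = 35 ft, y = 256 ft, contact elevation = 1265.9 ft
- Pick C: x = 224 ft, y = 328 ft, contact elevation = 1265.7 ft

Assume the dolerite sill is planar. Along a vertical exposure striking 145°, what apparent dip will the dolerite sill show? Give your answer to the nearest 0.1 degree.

30.1°

Two edge vectors: Pick A→Pick B = (-102, 191, -128.4), Pick A→Pick C = (87, 263, -128.6).
Normal n = (Pick A→Pick B) × (Pick A→Pick C) = (9206.6, -24288, -43443).
So ∂z/∂x = −n_x/n_z = 0.21192 and ∂z/∂y = −n_y/n_z = −0.55908.
Unit vector along 145° is (sin 145°, cos 145°) = (0.5736, -0.8192).
Slope in that direction = a·(0.5736) + b·(-0.8192) = 0.57952.
Apparent dip = arctan|0.57952| = 30.1° (true dip is 30.9°, so apparent ≤ true as expected).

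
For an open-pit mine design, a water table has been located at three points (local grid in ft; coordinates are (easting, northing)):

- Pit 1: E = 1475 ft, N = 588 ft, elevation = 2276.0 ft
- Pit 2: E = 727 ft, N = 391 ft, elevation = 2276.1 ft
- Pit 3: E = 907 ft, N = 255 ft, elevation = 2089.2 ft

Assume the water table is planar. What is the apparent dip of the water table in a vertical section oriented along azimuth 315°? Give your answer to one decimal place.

Two edge vectors: Pit 1→Pit 2 = (-748, -197, 0.1), Pit 1→Pit 3 = (-568, -333, -186.8).
Normal n = (Pit 1→Pit 2) × (Pit 1→Pit 3) = (36832.9, -139783.2, 137188).
So ∂z/∂E = −n_x/n_z = −0.26848 and ∂z/∂N = −n_y/n_z = 1.01892.
Unit vector along 315° is (sin 315°, cos 315°) = (-0.7071, 0.7071).
Slope in that direction = a·(-0.7071) + b·(0.7071) = 0.91033.
Apparent dip = arctan|0.91033| = 42.3° (true dip is 46.5°, so apparent ≤ true as expected).

42.3°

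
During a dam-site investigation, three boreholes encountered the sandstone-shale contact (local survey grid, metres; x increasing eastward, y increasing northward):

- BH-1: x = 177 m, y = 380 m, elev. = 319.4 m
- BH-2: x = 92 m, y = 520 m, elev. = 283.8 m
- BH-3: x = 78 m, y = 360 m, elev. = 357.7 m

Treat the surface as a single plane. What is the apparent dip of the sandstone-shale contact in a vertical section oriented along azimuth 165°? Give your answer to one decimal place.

Two edge vectors: BH-1→BH-2 = (-85, 140, -35.6), BH-1→BH-3 = (-99, -20, 38.3).
Normal n = (BH-1→BH-2) × (BH-1→BH-3) = (4650, 6779.9, 15560).
So ∂z/∂x = −n_x/n_z = −0.29884 and ∂z/∂y = −n_y/n_z = −0.43573.
Unit vector along 165° is (sin 165°, cos 165°) = (0.2588, -0.9659).
Slope in that direction = a·(0.2588) + b·(-0.9659) = 0.34353.
Apparent dip = arctan|0.34353| = 19.0° (true dip is 27.9°, so apparent ≤ true as expected).

19.0°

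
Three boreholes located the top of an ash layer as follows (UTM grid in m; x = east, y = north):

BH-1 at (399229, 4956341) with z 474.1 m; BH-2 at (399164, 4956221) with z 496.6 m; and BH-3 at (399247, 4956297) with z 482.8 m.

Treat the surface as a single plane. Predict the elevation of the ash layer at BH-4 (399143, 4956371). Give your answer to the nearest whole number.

467 m

Let the plane be z = a·x + b·y + c.
BH-2−BH-1: −65a − 120b = 22.5;  BH-3−BH-1: 18a − 44b = 8.7.
Solving gives a = 0.01075697, b = −0.19332669.
Then c = 474.1 − a·399229 − b·4956341 = 954372.62.
At (399143, 4956371): z = 4293.6 − 958198.8 + 954372.62 = 467.4 m.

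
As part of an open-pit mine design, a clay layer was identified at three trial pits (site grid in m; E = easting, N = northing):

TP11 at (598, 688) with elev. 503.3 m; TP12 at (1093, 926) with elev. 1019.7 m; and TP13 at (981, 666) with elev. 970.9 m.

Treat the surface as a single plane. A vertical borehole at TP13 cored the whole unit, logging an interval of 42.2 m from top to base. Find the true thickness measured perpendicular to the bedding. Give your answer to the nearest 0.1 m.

26.4 m

Two edge vectors: TP11→TP12 = (495, 238, 516.4), TP11→TP13 = (383, -22, 467.6).
Normal n = (TP11→TP12) × (TP11→TP13) = (122649.6, -33680.8, -102044).
So ∂z/∂E = −n_x/n_z = 1.20193 and ∂z/∂N = −n_y/n_z = −0.33006.
|∇z| = √(a²+b²) = 1.24642, so dip δ = arctan(1.24642) = 51.26°.
True thickness = vertical thickness × cos δ = 42.2 × cos 51.26° = 26.4 m.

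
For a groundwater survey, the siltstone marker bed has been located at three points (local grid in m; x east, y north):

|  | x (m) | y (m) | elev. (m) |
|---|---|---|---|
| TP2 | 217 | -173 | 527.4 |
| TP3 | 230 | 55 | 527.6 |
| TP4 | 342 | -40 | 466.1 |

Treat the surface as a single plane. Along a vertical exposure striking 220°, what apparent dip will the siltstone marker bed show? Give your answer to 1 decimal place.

17.4°

Two edge vectors: TP2→TP3 = (13, 228, 0.2), TP2→TP4 = (125, 133, -61.3).
Normal n = (TP2→TP3) × (TP2→TP4) = (-14003, 821.9, -26771).
So ∂z/∂x = −n_x/n_z = −0.52307 and ∂z/∂y = −n_y/n_z = 0.03070.
Unit vector along 220° is (sin 220°, cos 220°) = (-0.6428, -0.7660).
Slope in that direction = a·(-0.6428) + b·(-0.7660) = 0.31270.
Apparent dip = arctan|0.31270| = 17.4° (true dip is 27.7°, so apparent ≤ true as expected).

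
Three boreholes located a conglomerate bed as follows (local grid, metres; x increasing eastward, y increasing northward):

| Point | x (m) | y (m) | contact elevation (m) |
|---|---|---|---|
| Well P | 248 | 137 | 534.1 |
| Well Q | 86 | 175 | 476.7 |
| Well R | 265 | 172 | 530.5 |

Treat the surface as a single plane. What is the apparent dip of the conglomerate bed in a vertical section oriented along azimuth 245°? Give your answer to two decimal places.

9.33°

Two edge vectors: Well P→Well Q = (-162, 38, -57.4), Well P→Well R = (17, 35, -3.6).
Normal n = (Well P→Well Q) × (Well P→Well R) = (1872.2, -1559, -6316).
So ∂z/∂x = −n_x/n_z = 0.29642 and ∂z/∂y = −n_y/n_z = −0.24683.
Unit vector along 245° is (sin 245°, cos 245°) = (-0.9063, -0.4226).
Slope in that direction = a·(-0.9063) + b·(-0.4226) = −0.16433.
Apparent dip = arctan|0.16433| = 9.33° (true dip is 21.1°, so apparent ≤ true as expected).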